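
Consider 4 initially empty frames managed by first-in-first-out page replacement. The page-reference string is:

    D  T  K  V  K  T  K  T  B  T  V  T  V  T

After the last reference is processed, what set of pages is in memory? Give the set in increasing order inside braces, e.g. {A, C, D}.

D → miss, frames {D}
T → miss, frames {D,T}
K → miss, frames {D,T,K}
V → miss, frames {D,T,K,V}
K → hit
T → hit
K → hit
T → hit
B → miss, evict D, frames {T,K,V,B}
T → hit
V → hit
T → hit
V → hit
T → hit

{B, K, T, V}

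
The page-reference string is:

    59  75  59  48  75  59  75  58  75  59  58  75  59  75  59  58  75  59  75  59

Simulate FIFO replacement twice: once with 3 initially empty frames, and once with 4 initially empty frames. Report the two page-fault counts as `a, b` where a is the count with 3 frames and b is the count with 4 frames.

6, 4

3 frames: F F . F . . . F . F . F . . . . . . . . → 6 faults.
4 frames: F F . F . . . F . . . . . . . . . . . . → 4 faults.
4 < 6: adding a frame reduced faults, as is typical.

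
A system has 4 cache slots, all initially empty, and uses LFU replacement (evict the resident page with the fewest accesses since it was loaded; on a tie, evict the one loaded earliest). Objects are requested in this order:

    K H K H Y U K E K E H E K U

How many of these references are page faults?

K -> miss, frames {K}
H -> miss, frames {K,H}
K -> hit
H -> hit
Y -> miss, frames {K,H,Y}
U -> miss, frames {K,H,Y,U}
K -> hit
E -> miss, evict Y, frames {K,H,U,E}
K -> hit
E -> hit
H -> hit
E -> hit
K -> hit
U -> hit
Page faults: 5.

5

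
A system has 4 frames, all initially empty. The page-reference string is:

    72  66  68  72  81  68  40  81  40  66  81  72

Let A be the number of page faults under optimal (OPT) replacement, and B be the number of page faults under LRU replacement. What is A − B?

Under OPT: F F F . F . F . . . . . → 5 faults.
Under LRU: F F F . F . F . . F . F → 7 faults.
A − B = 5 − 7 = -2.

-2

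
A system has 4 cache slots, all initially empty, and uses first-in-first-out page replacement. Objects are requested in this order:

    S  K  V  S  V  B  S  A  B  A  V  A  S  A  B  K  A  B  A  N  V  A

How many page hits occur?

12

S → miss, frames (S)
K → miss, frames (S K)
V → miss, frames (S K V)
S → hit
V → hit
B → miss, frames (S K V B)
S → hit
A → miss, evict S, frames (K V B A)
B → hit
A → hit
V → hit
A → hit
S → miss, evict K, frames (V B A S)
A → hit
B → hit
K → miss, evict V, frames (B A S K)
A → hit
B → hit
A → hit
N → miss, evict B, frames (A S K N)
V → miss, evict A, frames (S K N V)
A → miss, evict S, frames (K N V A)
Hits: 12.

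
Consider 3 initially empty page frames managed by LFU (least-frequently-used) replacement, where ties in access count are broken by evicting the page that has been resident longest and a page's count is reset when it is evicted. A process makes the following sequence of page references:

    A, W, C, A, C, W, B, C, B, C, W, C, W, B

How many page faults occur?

4

A → fault, frames (A)
W → fault, frames (A W)
C → fault, frames (A W C)
A → hit
C → hit
W → hit
B → fault, evict A, frames (W C B)
C → hit
B → hit
C → hit
W → hit
C → hit
W → hit
B → hit
Page faults: 4.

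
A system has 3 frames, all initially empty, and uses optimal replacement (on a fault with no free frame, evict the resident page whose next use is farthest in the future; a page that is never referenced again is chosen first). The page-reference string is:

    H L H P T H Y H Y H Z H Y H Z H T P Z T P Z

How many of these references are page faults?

H: miss, frames (H)
L: miss, frames (H L)
H: hit
P: miss, frames (H L P)
T: miss, evict L, frames (H P T)
H: hit
Y: miss, evict P, frames (H T Y)
H: hit
Y: hit
H: hit
Z: miss, evict T, frames (H Y Z)
H: hit
Y: hit
H: hit
Z: hit
H: hit
T: miss, evict Y, frames (H Z T)
P: miss, evict H, frames (Z T P)
Z: hit
T: hit
P: hit
Z: hit
Page faults: 8.

8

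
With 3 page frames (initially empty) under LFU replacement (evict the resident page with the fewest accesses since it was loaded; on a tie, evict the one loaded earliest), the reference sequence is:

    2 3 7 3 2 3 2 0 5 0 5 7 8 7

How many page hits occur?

2 -> miss, frames [2]
3 -> miss, frames [2, 3]
7 -> miss, frames [2, 3, 7]
3 -> hit
2 -> hit
3 -> hit
2 -> hit
0 -> miss, evict 7, frames [2, 3, 0]
5 -> miss, evict 0, frames [2, 3, 5]
0 -> miss, evict 5, frames [2, 3, 0]
5 -> miss, evict 0, frames [2, 3, 5]
7 -> miss, evict 5, frames [2, 3, 7]
8 -> miss, evict 7, frames [2, 3, 8]
7 -> miss, evict 8, frames [2, 3, 7]
Hits: 4.

4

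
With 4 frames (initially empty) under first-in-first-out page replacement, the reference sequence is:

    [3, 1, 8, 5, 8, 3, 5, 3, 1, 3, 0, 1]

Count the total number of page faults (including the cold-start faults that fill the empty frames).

5

3: fault, frames [3]
1: fault, frames [3, 1]
8: fault, frames [3, 1, 8]
5: fault, frames [3, 1, 8, 5]
8: hit
3: hit
5: hit
3: hit
1: hit
3: hit
0: fault, evict 3, frames [1, 8, 5, 0]
1: hit
Page faults: 5.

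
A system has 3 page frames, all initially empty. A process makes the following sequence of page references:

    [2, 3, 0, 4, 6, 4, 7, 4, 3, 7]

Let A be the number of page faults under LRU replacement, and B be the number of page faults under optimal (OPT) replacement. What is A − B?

1

Under LRU: F F F F F . F . F . → 7 faults.
Under OPT: F F F F F . F . . . → 6 faults.
A − B = 7 − 6 = 1.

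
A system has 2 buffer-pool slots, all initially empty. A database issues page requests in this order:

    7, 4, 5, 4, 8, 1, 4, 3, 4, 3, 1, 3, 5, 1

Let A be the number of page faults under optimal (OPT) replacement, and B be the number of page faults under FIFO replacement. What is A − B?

Under OPT: F F F . F F . F . . F . F . → 8 faults.
Under FIFO: F F F . F F F F . . F . F . → 9 faults.
A − B = 8 − 9 = -1.

-1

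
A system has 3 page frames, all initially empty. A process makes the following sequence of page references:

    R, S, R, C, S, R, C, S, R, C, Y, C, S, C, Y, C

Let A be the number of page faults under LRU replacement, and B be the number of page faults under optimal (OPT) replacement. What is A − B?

Under LRU: F F . F . . . . . . F . F . . . → 5 faults.
Under OPT: F F . F . . . . . . F . . . . . → 4 faults.
A − B = 5 − 4 = 1.

1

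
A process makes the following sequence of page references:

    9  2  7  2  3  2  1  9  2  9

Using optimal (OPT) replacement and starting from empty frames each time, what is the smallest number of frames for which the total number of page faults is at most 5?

3

f=1: 10 faults
f=2: 6 faults
f=3: 5 faults
f=4: 5 faults
f=5: 5 faults
Smallest f with faults ≤ 5 is 3.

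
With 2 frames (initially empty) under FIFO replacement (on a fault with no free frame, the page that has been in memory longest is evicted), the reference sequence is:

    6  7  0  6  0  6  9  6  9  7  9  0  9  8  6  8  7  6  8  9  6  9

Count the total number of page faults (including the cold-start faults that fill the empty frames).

6: fault, frames {6}
7: fault, frames {6,7}
0: fault, evict 6, frames {7,0}
6: fault, evict 7, frames {0,6}
0: hit
6: hit
9: fault, evict 0, frames {6,9}
6: hit
9: hit
7: fault, evict 6, frames {9,7}
9: hit
0: fault, evict 9, frames {7,0}
9: fault, evict 7, frames {0,9}
8: fault, evict 0, frames {9,8}
6: fault, evict 9, frames {8,6}
8: hit
7: fault, evict 8, frames {6,7}
6: hit
8: fault, evict 6, frames {7,8}
9: fault, evict 7, frames {8,9}
6: fault, evict 8, frames {9,6}
9: hit
Page faults: 14.

14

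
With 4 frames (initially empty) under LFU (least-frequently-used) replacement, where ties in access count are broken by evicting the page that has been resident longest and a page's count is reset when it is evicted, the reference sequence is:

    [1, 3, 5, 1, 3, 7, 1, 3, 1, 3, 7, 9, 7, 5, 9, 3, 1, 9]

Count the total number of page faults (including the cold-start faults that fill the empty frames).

1 -> miss, frames (1)
3 -> miss, frames (1 3)
5 -> miss, frames (1 3 5)
1 -> hit
3 -> hit
7 -> miss, frames (1 3 5 7)
1 -> hit
3 -> hit
1 -> hit
3 -> hit
7 -> hit
9 -> miss, evict 5, frames (1 3 7 9)
7 -> hit
5 -> miss, evict 9, frames (1 3 7 5)
9 -> miss, evict 5, frames (1 3 7 9)
3 -> hit
1 -> hit
9 -> hit
Page faults: 7.

7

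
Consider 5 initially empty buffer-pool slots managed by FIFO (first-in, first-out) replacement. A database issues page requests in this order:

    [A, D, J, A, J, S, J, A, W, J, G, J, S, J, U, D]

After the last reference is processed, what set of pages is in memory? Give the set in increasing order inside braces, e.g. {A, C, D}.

{D, G, S, U, W}

A → miss, frames [A]
D → miss, frames [A, D]
J → miss, frames [A, D, J]
A → hit
J → hit
S → miss, frames [A, D, J, S]
J → hit
A → hit
W → miss, frames [A, D, J, S, W]
J → hit
G → miss, evict A, frames [D, J, S, W, G]
J → hit
S → hit
J → hit
U → miss, evict D, frames [J, S, W, G, U]
D → miss, evict J, frames [S, W, G, U, D]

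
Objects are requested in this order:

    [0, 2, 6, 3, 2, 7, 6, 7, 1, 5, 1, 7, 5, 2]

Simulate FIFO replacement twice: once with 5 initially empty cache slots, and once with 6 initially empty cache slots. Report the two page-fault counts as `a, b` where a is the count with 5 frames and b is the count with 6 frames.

5 frames: F F F F . F . . F F . . . F → 8 faults.
6 frames: F F F F . F . . F F . . . . → 7 faults.
7 < 8: adding a frame reduced faults, as is typical.

8, 7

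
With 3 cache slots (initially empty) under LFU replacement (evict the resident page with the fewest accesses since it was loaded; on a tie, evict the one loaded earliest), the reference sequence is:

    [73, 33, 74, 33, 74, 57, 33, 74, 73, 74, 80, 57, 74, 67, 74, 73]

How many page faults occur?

73 → miss, frames {73}
33 → miss, frames {73,33}
74 → miss, frames {73,33,74}
33 → hit
74 → hit
57 → miss, evict 73, frames {33,74,57}
33 → hit
74 → hit
73 → miss, evict 57, frames {33,74,73}
74 → hit
80 → miss, evict 73, frames {33,74,80}
57 → miss, evict 80, frames {33,74,57}
74 → hit
67 → miss, evict 57, frames {33,74,67}
74 → hit
73 → miss, evict 67, frames {33,74,73}
Page faults: 9.

9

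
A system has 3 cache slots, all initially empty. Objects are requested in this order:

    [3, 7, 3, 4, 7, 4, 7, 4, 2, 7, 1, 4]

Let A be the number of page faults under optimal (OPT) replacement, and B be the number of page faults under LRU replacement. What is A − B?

Under OPT: F F . F . . . . F . F . → 5 faults.
Under LRU: F F . F . . . . F . F F → 6 faults.
A − B = 5 − 6 = -1.

-1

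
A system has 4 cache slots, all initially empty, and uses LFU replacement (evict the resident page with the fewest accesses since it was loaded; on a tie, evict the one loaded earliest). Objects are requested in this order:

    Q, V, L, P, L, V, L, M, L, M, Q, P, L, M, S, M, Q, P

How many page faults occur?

10

Q -> fault, frames {Q}
V -> fault, frames {Q,V}
L -> fault, frames {Q,V,L}
P -> fault, frames {Q,V,L,P}
L -> hit
V -> hit
L -> hit
M -> fault, evict Q, frames {V,L,P,M}
L -> hit
M -> hit
Q -> fault, evict P, frames {V,L,M,Q}
P -> fault, evict Q, frames {V,L,M,P}
L -> hit
M -> hit
S -> fault, evict P, frames {V,L,M,S}
M -> hit
Q -> fault, evict S, frames {V,L,M,Q}
P -> fault, evict Q, frames {V,L,M,P}
Page faults: 10.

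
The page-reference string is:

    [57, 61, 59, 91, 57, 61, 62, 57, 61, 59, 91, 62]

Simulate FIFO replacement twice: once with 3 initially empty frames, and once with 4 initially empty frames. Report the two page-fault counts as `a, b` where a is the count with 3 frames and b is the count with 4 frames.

3 frames: F F F F F F F . . F F . → 9 faults.
4 frames: F F F F . . F F F F F F → 10 faults.
10 > 9: adding a frame increased faults — Belady's anomaly.

9, 10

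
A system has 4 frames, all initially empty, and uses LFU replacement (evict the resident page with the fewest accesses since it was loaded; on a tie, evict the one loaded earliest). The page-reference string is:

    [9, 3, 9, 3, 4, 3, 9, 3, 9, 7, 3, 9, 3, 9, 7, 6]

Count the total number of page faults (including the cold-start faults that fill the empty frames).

9 → fault, frames {9}
3 → fault, frames {9,3}
9 → hit
3 → hit
4 → fault, frames {9,3,4}
3 → hit
9 → hit
3 → hit
9 → hit
7 → fault, frames {9,3,4,7}
3 → hit
9 → hit
3 → hit
9 → hit
7 → hit
6 → fault, evict 4, frames {9,3,7,6}
Page faults: 5.

5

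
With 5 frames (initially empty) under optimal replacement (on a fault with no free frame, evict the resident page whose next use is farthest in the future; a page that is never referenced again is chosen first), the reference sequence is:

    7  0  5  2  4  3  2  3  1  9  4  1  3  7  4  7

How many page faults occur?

7 → miss, frames (7)
0 → miss, frames (7 0)
5 → miss, frames (7 0 5)
2 → miss, frames (7 0 5 2)
4 → miss, frames (7 0 5 2 4)
3 → miss, evict 5, frames (7 0 2 4 3)
2 → hit
3 → hit
1 → miss, evict 2, frames (7 0 4 3 1)
9 → miss, evict 0, frames (7 4 3 1 9)
4 → hit
1 → hit
3 → hit
7 → hit
4 → hit
7 → hit
Page faults: 8.

8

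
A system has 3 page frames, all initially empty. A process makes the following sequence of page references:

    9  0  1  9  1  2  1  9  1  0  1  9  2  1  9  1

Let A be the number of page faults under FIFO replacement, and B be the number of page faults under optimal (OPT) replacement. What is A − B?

3

Under FIFO: F F F . . F . F . F F . F . F . → 9 faults.
Under OPT: F F F . . F . . . F . . F . . . → 6 faults.
A − B = 9 − 6 = 3.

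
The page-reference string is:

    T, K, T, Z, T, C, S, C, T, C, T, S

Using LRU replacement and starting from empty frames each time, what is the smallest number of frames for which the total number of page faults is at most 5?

3

f=1: 12 faults
f=2: 7 faults
f=3: 5 faults
f=4: 5 faults
f=5: 5 faults
Smallest f with faults ≤ 5 is 3.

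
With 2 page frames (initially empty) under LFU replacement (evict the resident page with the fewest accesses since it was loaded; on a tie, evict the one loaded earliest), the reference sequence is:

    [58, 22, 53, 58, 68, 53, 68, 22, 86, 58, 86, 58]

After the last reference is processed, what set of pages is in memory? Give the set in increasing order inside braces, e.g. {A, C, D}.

58 → fault, frames (58)
22 → fault, frames (58 22)
53 → fault, evict 58, frames (22 53)
58 → fault, evict 22, frames (53 58)
68 → fault, evict 53, frames (58 68)
53 → fault, evict 58, frames (68 53)
68 → hit
22 → fault, evict 53, frames (68 22)
86 → fault, evict 22, frames (68 86)
58 → fault, evict 86, frames (68 58)
86 → fault, evict 58, frames (68 86)
58 → fault, evict 86, frames (68 58)

{58, 68}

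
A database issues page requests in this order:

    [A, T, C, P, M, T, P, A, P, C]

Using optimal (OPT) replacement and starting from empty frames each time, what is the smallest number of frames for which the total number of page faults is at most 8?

2

f=1: 10 faults
f=2: 8 faults
f=3: 7 faults
f=4: 6 faults
f=5: 5 faults
Smallest f with faults ≤ 8 is 2.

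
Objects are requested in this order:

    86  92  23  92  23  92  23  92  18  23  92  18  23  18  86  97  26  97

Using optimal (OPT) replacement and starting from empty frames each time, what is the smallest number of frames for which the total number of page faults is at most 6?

f=1: 18 faults
f=2: 9 faults
f=3: 7 faults
f=4: 6 faults
f=5: 6 faults
f=6: 6 faults
Smallest f with faults ≤ 6 is 4.

4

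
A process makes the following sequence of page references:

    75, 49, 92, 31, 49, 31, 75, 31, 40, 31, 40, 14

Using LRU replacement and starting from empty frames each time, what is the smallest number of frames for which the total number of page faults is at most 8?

2

f=1: 12 faults
f=2: 8 faults
f=3: 7 faults
f=4: 6 faults
f=5: 6 faults
f=6: 6 faults
Smallest f with faults ≤ 8 is 2.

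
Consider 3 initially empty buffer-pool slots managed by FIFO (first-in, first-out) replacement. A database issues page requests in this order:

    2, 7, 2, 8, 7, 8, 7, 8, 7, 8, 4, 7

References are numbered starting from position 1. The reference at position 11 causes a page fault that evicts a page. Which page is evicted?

pos 1: 2: miss, frames (2)
pos 2: 7: miss, frames (2 7)
pos 3: 2: hit
pos 4: 8: miss, frames (2 7 8)
pos 5: 7: hit
pos 6: 8: hit
pos 7: 7: hit
pos 8: 8: hit
pos 9: 7: hit
pos 10: 8: hit
pos 11: 4: miss, evict 2, frames (7 8 4)
At position 11, page 2 is evicted.

2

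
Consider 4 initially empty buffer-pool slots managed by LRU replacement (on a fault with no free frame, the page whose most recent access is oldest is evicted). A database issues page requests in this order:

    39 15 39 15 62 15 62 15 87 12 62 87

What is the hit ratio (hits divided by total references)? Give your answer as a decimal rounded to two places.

39: fault, frames (39)
15: fault, frames (39 15)
39: hit
15: hit
62: fault, frames (39 15 62)
15: hit
62: hit
15: hit
87: fault, frames (39 62 15 87)
12: fault, evict 39, frames (62 15 87 12)
62: hit
87: hit
Hits: 7 of 12 references → 7/12 = 0.5833.

0.58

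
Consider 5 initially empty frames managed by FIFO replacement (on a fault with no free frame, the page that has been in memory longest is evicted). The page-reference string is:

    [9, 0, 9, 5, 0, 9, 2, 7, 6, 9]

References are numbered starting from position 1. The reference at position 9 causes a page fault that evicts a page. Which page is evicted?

9

pos 1: 9 -> fault, frames {9}
pos 2: 0 -> fault, frames {9,0}
pos 3: 9 -> hit
pos 4: 5 -> fault, frames {9,0,5}
pos 5: 0 -> hit
pos 6: 9 -> hit
pos 7: 2 -> fault, frames {9,0,5,2}
pos 8: 7 -> fault, frames {9,0,5,2,7}
pos 9: 6 -> fault, evict 9, frames {0,5,2,7,6}
At position 9, page 9 is evicted.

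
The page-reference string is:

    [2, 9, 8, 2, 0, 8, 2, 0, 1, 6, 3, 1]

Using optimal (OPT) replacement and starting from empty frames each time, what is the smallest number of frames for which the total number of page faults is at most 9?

2

f=1: 12 faults
f=2: 8 faults
f=3: 7 faults
f=4: 7 faults
f=5: 7 faults
f=6: 7 faults
f=7: 7 faults
Smallest f with faults ≤ 9 is 2.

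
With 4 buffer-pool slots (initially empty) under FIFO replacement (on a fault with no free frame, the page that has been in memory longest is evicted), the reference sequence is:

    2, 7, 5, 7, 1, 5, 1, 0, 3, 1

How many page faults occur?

6

2 -> fault, frames {2}
7 -> fault, frames {2,7}
5 -> fault, frames {2,7,5}
7 -> hit
1 -> fault, frames {2,7,5,1}
5 -> hit
1 -> hit
0 -> fault, evict 2, frames {7,5,1,0}
3 -> fault, evict 7, frames {5,1,0,3}
1 -> hit
Page faults: 6.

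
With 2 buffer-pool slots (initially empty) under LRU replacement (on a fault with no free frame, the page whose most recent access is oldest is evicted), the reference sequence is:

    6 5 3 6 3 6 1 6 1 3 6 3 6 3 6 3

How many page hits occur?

6 → miss, frames [6]
5 → miss, frames [6, 5]
3 → miss, evict 6, frames [5, 3]
6 → miss, evict 5, frames [3, 6]
3 → hit
6 → hit
1 → miss, evict 3, frames [6, 1]
6 → hit
1 → hit
3 → miss, evict 6, frames [1, 3]
6 → miss, evict 1, frames [3, 6]
3 → hit
6 → hit
3 → hit
6 → hit
3 → hit
Hits: 9.

9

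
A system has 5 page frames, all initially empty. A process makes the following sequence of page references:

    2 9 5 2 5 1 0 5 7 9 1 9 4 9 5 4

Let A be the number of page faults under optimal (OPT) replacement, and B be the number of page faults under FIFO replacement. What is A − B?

Under OPT: F F F . . F F . F . . . F . . . → 7 faults.
Under FIFO: F F F . . F F . F . . . F F F . → 9 faults.
A − B = 7 − 9 = -2.

-2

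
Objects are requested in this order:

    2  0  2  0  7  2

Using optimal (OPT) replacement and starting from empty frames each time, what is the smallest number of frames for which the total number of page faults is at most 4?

f=1: 6 faults
f=2: 3 faults
f=3: 3 faults
Smallest f with faults ≤ 4 is 2.

2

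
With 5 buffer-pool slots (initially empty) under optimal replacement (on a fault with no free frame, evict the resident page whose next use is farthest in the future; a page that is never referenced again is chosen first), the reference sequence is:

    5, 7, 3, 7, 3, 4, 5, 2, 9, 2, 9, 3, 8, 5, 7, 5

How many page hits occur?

9

5: fault, frames [5]
7: fault, frames [5, 7]
3: fault, frames [5, 7, 3]
7: hit
3: hit
4: fault, frames [5, 7, 3, 4]
5: hit
2: fault, frames [5, 7, 3, 4, 2]
9: fault, evict 4, frames [5, 7, 3, 2, 9]
2: hit
9: hit
3: hit
8: fault, evict 9, frames [5, 7, 3, 2, 8]
5: hit
7: hit
5: hit
Hits: 9.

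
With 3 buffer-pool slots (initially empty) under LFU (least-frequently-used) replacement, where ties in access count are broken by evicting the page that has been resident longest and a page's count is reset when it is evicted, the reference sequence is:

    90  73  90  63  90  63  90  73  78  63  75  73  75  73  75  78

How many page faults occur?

90 -> fault, frames [90]
73 -> fault, frames [90, 73]
90 -> hit
63 -> fault, frames [90, 73, 63]
90 -> hit
63 -> hit
90 -> hit
73 -> hit
78 -> fault, evict 73, frames [90, 63, 78]
63 -> hit
75 -> fault, evict 78, frames [90, 63, 75]
73 -> fault, evict 75, frames [90, 63, 73]
75 -> fault, evict 73, frames [90, 63, 75]
73 -> fault, evict 75, frames [90, 63, 73]
75 -> fault, evict 73, frames [90, 63, 75]
78 -> fault, evict 75, frames [90, 63, 78]
Page faults: 10.

10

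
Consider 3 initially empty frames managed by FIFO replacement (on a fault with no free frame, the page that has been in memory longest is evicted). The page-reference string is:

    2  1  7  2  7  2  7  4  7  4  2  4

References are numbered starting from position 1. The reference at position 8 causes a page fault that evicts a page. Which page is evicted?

pos 1: 2: miss, frames [2]
pos 2: 1: miss, frames [2, 1]
pos 3: 7: miss, frames [2, 1, 7]
pos 4: 2: hit
pos 5: 7: hit
pos 6: 2: hit
pos 7: 7: hit
pos 8: 4: miss, evict 2, frames [1, 7, 4]
At position 8, page 2 is evicted.

2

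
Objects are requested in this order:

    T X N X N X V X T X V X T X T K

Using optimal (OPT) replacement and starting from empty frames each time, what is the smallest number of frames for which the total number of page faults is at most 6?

f=1: 16 faults
f=2: 8 faults
f=3: 5 faults
f=4: 5 faults
f=5: 5 faults
Smallest f with faults ≤ 6 is 3.

3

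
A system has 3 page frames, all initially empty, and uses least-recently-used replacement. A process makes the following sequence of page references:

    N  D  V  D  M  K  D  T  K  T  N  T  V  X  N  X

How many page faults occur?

10

N → fault, frames [N]
D → fault, frames [N, D]
V → fault, frames [N, D, V]
D → hit
M → fault, evict N, frames [V, D, M]
K → fault, evict V, frames [D, M, K]
D → hit
T → fault, evict M, frames [K, D, T]
K → hit
T → hit
N → fault, evict D, frames [K, T, N]
T → hit
V → fault, evict K, frames [N, T, V]
X → fault, evict N, frames [T, V, X]
N → fault, evict T, frames [V, X, N]
X → hit
Page faults: 10.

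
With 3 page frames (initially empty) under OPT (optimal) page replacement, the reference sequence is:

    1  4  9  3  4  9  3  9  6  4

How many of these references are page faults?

5

1: miss, frames [1]
4: miss, frames [1, 4]
9: miss, frames [1, 4, 9]
3: miss, evict 1, frames [4, 9, 3]
4: hit
9: hit
3: hit
9: hit
6: miss, evict 3, frames [4, 9, 6]
4: hit
Page faults: 5.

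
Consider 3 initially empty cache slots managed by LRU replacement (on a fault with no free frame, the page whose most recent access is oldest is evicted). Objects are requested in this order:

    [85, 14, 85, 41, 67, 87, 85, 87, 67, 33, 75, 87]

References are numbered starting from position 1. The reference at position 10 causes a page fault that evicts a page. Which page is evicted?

85

pos 1: 85 -> fault, frames (85)
pos 2: 14 -> fault, frames (85 14)
pos 3: 85 -> hit
pos 4: 41 -> fault, frames (14 85 41)
pos 5: 67 -> fault, evict 14, frames (85 41 67)
pos 6: 87 -> fault, evict 85, frames (41 67 87)
pos 7: 85 -> fault, evict 41, frames (67 87 85)
pos 8: 87 -> hit
pos 9: 67 -> hit
pos 10: 33 -> fault, evict 85, frames (87 67 33)
At position 10, page 85 is evicted.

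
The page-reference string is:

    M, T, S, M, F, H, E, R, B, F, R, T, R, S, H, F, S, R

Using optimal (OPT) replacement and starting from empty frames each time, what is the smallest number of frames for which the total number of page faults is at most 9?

f=1: 18 faults
f=2: 14 faults
f=3: 12 faults
f=4: 10 faults
f=5: 9 faults
f=6: 8 faults
f=7: 8 faults
f=8: 8 faults
Smallest f with faults ≤ 9 is 5.

5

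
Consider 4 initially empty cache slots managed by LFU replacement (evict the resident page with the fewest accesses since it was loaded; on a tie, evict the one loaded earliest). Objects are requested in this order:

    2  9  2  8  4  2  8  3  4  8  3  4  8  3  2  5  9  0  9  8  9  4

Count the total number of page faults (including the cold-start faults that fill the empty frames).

10

2 → fault, frames [2]
9 → fault, frames [2, 9]
2 → hit
8 → fault, frames [2, 9, 8]
4 → fault, frames [2, 9, 8, 4]
2 → hit
8 → hit
3 → fault, evict 9, frames [2, 8, 4, 3]
4 → hit
8 → hit
3 → hit
4 → hit
8 → hit
3 → hit
2 → hit
5 → fault, evict 4, frames [2, 8, 3, 5]
9 → fault, evict 5, frames [2, 8, 3, 9]
0 → fault, evict 9, frames [2, 8, 3, 0]
9 → fault, evict 0, frames [2, 8, 3, 9]
8 → hit
9 → hit
4 → fault, evict 9, frames [2, 8, 3, 4]
Page faults: 10.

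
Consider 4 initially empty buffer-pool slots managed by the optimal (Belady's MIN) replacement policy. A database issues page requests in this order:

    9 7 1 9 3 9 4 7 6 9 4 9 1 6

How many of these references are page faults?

9 -> miss, frames (9)
7 -> miss, frames (9 7)
1 -> miss, frames (9 7 1)
9 -> hit
3 -> miss, frames (9 7 1 3)
9 -> hit
4 -> miss, evict 3, frames (9 7 1 4)
7 -> hit
6 -> miss, evict 7, frames (9 1 4 6)
9 -> hit
4 -> hit
9 -> hit
1 -> hit
6 -> hit
Page faults: 6.

6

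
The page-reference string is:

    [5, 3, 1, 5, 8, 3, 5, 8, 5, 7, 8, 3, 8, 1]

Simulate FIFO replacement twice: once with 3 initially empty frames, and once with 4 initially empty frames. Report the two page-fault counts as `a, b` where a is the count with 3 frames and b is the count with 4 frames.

3 frames: F F F . F . F . . F . F F F → 9 faults.
4 frames: F F F . F . . . . F . . . . → 5 faults.
5 < 9: adding a frame reduced faults, as is typical.

9, 5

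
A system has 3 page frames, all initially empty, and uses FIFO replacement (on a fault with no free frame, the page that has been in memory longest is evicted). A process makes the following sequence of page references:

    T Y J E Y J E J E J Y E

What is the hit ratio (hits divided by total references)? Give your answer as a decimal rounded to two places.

0.67

T -> miss, frames (T)
Y -> miss, frames (T Y)
J -> miss, frames (T Y J)
E -> miss, evict T, frames (Y J E)
Y -> hit
J -> hit
E -> hit
J -> hit
E -> hit
J -> hit
Y -> hit
E -> hit
Hits: 8 of 12 references → 8/12 = 0.6667.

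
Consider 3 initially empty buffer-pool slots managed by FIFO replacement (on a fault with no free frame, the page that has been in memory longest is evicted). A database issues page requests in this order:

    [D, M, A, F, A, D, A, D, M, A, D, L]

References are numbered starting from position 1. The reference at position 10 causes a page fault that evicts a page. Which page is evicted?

pos 1: D → miss, frames (D)
pos 2: M → miss, frames (D M)
pos 3: A → miss, frames (D M A)
pos 4: F → miss, evict D, frames (M A F)
pos 5: A → hit
pos 6: D → miss, evict M, frames (A F D)
pos 7: A → hit
pos 8: D → hit
pos 9: M → miss, evict A, frames (F D M)
pos 10: A → miss, evict F, frames (D M A)
At position 10, page F is evicted.

F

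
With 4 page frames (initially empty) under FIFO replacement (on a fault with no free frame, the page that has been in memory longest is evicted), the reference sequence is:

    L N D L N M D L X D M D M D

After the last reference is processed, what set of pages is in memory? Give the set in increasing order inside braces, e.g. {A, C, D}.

{D, M, N, X}

L: fault, frames [L]
N: fault, frames [L, N]
D: fault, frames [L, N, D]
L: hit
N: hit
M: fault, frames [L, N, D, M]
D: hit
L: hit
X: fault, evict L, frames [N, D, M, X]
D: hit
M: hit
D: hit
M: hit
D: hit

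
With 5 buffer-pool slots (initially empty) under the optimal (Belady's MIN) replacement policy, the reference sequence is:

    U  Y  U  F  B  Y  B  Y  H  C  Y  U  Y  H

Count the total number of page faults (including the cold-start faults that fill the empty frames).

U → fault, frames (U)
Y → fault, frames (U Y)
U → hit
F → fault, frames (U Y F)
B → fault, frames (U Y F B)
Y → hit
B → hit
Y → hit
H → fault, frames (U Y F B H)
C → fault, evict B, frames (U Y F H C)
Y → hit
U → hit
Y → hit
H → hit
Page faults: 6.

6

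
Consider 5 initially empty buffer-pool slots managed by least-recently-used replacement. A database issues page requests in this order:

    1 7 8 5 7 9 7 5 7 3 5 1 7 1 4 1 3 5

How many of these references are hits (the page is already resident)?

10

1 → miss, frames (1)
7 → miss, frames (1 7)
8 → miss, frames (1 7 8)
5 → miss, frames (1 7 8 5)
7 → hit
9 → miss, frames (1 8 5 7 9)
7 → hit
5 → hit
7 → hit
3 → miss, evict 1, frames (8 9 5 7 3)
5 → hit
1 → miss, evict 8, frames (9 7 3 5 1)
7 → hit
1 → hit
4 → miss, evict 9, frames (3 5 7 1 4)
1 → hit
3 → hit
5 → hit
Hits: 10.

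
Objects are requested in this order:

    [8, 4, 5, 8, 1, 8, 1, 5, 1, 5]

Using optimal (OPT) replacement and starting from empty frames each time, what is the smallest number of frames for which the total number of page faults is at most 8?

f=1: 10 faults
f=2: 5 faults
f=3: 4 faults
f=4: 4 faults
Smallest f with faults ≤ 8 is 2.

2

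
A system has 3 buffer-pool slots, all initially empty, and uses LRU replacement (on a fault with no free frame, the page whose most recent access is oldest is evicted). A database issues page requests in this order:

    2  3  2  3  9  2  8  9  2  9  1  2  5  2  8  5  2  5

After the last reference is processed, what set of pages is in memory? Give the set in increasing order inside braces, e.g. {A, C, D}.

2 → miss, frames (2)
3 → miss, frames (2 3)
2 → hit
3 → hit
9 → miss, frames (2 3 9)
2 → hit
8 → miss, evict 3, frames (9 2 8)
9 → hit
2 → hit
9 → hit
1 → miss, evict 8, frames (2 9 1)
2 → hit
5 → miss, evict 9, frames (1 2 5)
2 → hit
8 → miss, evict 1, frames (5 2 8)
5 → hit
2 → hit
5 → hit

{2, 5, 8}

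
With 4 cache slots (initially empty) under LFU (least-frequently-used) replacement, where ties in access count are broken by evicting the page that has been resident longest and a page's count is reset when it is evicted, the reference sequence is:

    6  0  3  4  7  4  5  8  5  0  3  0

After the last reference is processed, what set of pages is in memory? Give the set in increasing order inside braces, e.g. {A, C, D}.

6 -> fault, frames [6]
0 -> fault, frames [6, 0]
3 -> fault, frames [6, 0, 3]
4 -> fault, frames [6, 0, 3, 4]
7 -> fault, evict 6, frames [0, 3, 4, 7]
4 -> hit
5 -> fault, evict 0, frames [3, 4, 7, 5]
8 -> fault, evict 3, frames [4, 7, 5, 8]
5 -> hit
0 -> fault, evict 7, frames [4, 5, 8, 0]
3 -> fault, evict 8, frames [4, 5, 0, 3]
0 -> hit

{0, 3, 4, 5}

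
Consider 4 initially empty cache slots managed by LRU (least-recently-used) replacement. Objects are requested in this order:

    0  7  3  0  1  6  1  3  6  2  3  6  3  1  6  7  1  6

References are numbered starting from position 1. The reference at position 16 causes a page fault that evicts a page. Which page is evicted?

pos 1: 0 → fault, frames [0]
pos 2: 7 → fault, frames [0, 7]
pos 3: 3 → fault, frames [0, 7, 3]
pos 4: 0 → hit
pos 5: 1 → fault, frames [7, 3, 0, 1]
pos 6: 6 → fault, evict 7, frames [3, 0, 1, 6]
pos 7: 1 → hit
pos 8: 3 → hit
pos 9: 6 → hit
pos 10: 2 → fault, evict 0, frames [1, 3, 6, 2]
pos 11: 3 → hit
pos 12: 6 → hit
pos 13: 3 → hit
pos 14: 1 → hit
pos 15: 6 → hit
pos 16: 7 → fault, evict 2, frames [3, 1, 6, 7]
At position 16, page 2 is evicted.

2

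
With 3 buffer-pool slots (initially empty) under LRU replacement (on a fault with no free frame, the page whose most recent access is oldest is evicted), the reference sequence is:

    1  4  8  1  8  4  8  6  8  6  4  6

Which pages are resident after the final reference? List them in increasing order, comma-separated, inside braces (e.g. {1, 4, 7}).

{4, 6, 8}

1 -> fault, frames [1]
4 -> fault, frames [1, 4]
8 -> fault, frames [1, 4, 8]
1 -> hit
8 -> hit
4 -> hit
8 -> hit
6 -> fault, evict 1, frames [4, 8, 6]
8 -> hit
6 -> hit
4 -> hit
6 -> hit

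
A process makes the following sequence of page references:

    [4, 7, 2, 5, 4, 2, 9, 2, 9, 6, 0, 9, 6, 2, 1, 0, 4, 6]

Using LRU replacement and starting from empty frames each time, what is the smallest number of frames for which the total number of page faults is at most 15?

3

f=1: 18 faults
f=2: 16 faults
f=3: 13 faults
f=4: 11 faults
f=5: 9 faults
f=6: 8 faults
f=7: 8 faults
f=8: 8 faults
Smallest f with faults ≤ 15 is 3.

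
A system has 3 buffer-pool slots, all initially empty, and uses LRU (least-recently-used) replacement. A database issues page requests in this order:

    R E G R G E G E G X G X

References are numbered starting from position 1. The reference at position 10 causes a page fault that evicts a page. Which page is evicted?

R

pos 1: R: miss, frames {R}
pos 2: E: miss, frames {R,E}
pos 3: G: miss, frames {R,E,G}
pos 4: R: hit
pos 5: G: hit
pos 6: E: hit
pos 7: G: hit
pos 8: E: hit
pos 9: G: hit
pos 10: X: miss, evict R, frames {E,G,X}
At position 10, page R is evicted.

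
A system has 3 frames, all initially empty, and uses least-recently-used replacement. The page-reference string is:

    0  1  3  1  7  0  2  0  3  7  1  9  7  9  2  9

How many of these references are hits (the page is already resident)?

0: miss, frames {0}
1: miss, frames {0,1}
3: miss, frames {0,1,3}
1: hit
7: miss, evict 0, frames {3,1,7}
0: miss, evict 3, frames {1,7,0}
2: miss, evict 1, frames {7,0,2}
0: hit
3: miss, evict 7, frames {2,0,3}
7: miss, evict 2, frames {0,3,7}
1: miss, evict 0, frames {3,7,1}
9: miss, evict 3, frames {7,1,9}
7: hit
9: hit
2: miss, evict 1, frames {7,9,2}
9: hit
Hits: 5.

5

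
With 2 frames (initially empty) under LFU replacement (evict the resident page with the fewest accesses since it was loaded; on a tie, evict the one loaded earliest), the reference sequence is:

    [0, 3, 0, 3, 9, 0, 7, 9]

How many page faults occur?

0 → fault, frames [0]
3 → fault, frames [0, 3]
0 → hit
3 → hit
9 → fault, evict 0, frames [3, 9]
0 → fault, evict 9, frames [3, 0]
7 → fault, evict 0, frames [3, 7]
9 → fault, evict 7, frames [3, 9]
Page faults: 6.

6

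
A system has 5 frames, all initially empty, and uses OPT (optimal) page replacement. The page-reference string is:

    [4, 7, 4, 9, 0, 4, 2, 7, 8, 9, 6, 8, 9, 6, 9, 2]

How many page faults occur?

7

4 -> fault, frames {4}
7 -> fault, frames {4,7}
4 -> hit
9 -> fault, frames {4,7,9}
0 -> fault, frames {4,7,9,0}
4 -> hit
2 -> fault, frames {4,7,9,0,2}
7 -> hit
8 -> fault, evict 0, frames {4,7,9,2,8}
9 -> hit
6 -> fault, evict 7, frames {4,9,2,8,6}
8 -> hit
9 -> hit
6 -> hit
9 -> hit
2 -> hit
Page faults: 7.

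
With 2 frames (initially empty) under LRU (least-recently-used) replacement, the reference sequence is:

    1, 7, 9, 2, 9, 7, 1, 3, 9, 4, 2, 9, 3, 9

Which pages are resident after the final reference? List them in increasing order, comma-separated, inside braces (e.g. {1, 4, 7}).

{3, 9}

1 → miss, frames [1]
7 → miss, frames [1, 7]
9 → miss, evict 1, frames [7, 9]
2 → miss, evict 7, frames [9, 2]
9 → hit
7 → miss, evict 2, frames [9, 7]
1 → miss, evict 9, frames [7, 1]
3 → miss, evict 7, frames [1, 3]
9 → miss, evict 1, frames [3, 9]
4 → miss, evict 3, frames [9, 4]
2 → miss, evict 9, frames [4, 2]
9 → miss, evict 4, frames [2, 9]
3 → miss, evict 2, frames [9, 3]
9 → hit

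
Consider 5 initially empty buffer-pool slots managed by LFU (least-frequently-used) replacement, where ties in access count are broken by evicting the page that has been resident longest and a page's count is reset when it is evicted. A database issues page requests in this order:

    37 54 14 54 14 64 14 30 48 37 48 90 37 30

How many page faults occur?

9

37 -> miss, frames (37)
54 -> miss, frames (37 54)
14 -> miss, frames (37 54 14)
54 -> hit
14 -> hit
64 -> miss, frames (37 54 14 64)
14 -> hit
30 -> miss, frames (37 54 14 64 30)
48 -> miss, evict 37, frames (54 14 64 30 48)
37 -> miss, evict 64, frames (54 14 30 48 37)
48 -> hit
90 -> miss, evict 30, frames (54 14 48 37 90)
37 -> hit
30 -> miss, evict 90, frames (54 14 48 37 30)
Page faults: 9.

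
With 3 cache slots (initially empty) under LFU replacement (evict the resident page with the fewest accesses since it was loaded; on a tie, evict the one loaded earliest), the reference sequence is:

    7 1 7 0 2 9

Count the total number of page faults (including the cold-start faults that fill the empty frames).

5

7: miss, frames (7)
1: miss, frames (7 1)
7: hit
0: miss, frames (7 1 0)
2: miss, evict 1, frames (7 0 2)
9: miss, evict 0, frames (7 2 9)
Page faults: 5.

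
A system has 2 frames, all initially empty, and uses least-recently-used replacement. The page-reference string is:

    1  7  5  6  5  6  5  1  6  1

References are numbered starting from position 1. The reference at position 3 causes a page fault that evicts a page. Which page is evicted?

pos 1: 1: fault, frames [1]
pos 2: 7: fault, frames [1, 7]
pos 3: 5: fault, evict 1, frames [7, 5]
At position 3, page 1 is evicted.

1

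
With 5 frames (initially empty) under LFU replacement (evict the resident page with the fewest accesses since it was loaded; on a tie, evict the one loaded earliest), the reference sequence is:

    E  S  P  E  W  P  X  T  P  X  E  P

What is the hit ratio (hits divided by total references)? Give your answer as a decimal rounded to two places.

0.50

E: miss, frames [E]
S: miss, frames [E, S]
P: miss, frames [E, S, P]
E: hit
W: miss, frames [E, S, P, W]
P: hit
X: miss, frames [E, S, P, W, X]
T: miss, evict S, frames [E, P, W, X, T]
P: hit
X: hit
E: hit
P: hit
Hits: 6 of 12 references → 6/12 = 0.5000.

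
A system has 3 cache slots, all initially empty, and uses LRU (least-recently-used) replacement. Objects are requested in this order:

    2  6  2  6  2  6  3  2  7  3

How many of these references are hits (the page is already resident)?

6

2 -> miss, frames {2}
6 -> miss, frames {2,6}
2 -> hit
6 -> hit
2 -> hit
6 -> hit
3 -> miss, frames {2,6,3}
2 -> hit
7 -> miss, evict 6, frames {3,2,7}
3 -> hit
Hits: 6.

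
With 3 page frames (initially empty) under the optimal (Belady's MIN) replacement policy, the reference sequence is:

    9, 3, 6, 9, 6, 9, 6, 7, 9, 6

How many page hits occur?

9 -> miss, frames {9}
3 -> miss, frames {9,3}
6 -> miss, frames {9,3,6}
9 -> hit
6 -> hit
9 -> hit
6 -> hit
7 -> miss, evict 3, frames {9,6,7}
9 -> hit
6 -> hit
Hits: 6.

6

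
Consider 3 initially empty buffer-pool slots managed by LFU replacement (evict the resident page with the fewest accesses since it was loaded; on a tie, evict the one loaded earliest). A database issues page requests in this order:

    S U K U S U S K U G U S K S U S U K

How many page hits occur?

S → fault, frames (S)
U → fault, frames (S U)
K → fault, frames (S U K)
U → hit
S → hit
U → hit
S → hit
K → hit
U → hit
G → fault, evict K, frames (S U G)
U → hit
S → hit
K → fault, evict G, frames (S U K)
S → hit
U → hit
S → hit
U → hit
K → hit
Hits: 13.

13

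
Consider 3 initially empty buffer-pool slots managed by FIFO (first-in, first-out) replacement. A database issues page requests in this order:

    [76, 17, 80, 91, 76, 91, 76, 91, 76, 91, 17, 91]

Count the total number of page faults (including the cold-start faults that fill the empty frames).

76: miss, frames {76}
17: miss, frames {76,17}
80: miss, frames {76,17,80}
91: miss, evict 76, frames {17,80,91}
76: miss, evict 17, frames {80,91,76}
91: hit
76: hit
91: hit
76: hit
91: hit
17: miss, evict 80, frames {91,76,17}
91: hit
Page faults: 6.

6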